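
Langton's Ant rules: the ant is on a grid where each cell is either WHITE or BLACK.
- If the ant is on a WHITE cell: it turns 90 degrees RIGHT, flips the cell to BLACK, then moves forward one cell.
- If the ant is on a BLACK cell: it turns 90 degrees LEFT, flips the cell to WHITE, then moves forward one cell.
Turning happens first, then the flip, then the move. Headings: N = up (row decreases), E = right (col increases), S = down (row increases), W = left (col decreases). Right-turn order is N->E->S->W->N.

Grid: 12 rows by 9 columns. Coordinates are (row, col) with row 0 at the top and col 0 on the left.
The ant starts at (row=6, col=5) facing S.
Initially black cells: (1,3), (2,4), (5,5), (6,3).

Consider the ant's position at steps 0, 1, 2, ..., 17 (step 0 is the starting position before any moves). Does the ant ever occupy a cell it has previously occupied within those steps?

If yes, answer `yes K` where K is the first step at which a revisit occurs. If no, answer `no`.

Answer: yes 7

Derivation:
Step 1: on WHITE (6,5): turn R to W, flip to black, move to (6,4). |black|=5 — new cell
Step 2: on WHITE (6,4): turn R to N, flip to black, move to (5,4). |black|=6 — new cell
Step 3: on WHITE (5,4): turn R to E, flip to black, move to (5,5). |black|=7 — new cell
Step 4: on BLACK (5,5): turn L to N, flip to white, move to (4,5). |black|=6 — new cell
Step 5: on WHITE (4,5): turn R to E, flip to black, move to (4,6). |black|=7 — new cell
Step 6: on WHITE (4,6): turn R to S, flip to black, move to (5,6). |black|=8 — new cell
Step 7: on WHITE (5,6): turn R to W, flip to black, move to (5,5). |black|=9 — REVISIT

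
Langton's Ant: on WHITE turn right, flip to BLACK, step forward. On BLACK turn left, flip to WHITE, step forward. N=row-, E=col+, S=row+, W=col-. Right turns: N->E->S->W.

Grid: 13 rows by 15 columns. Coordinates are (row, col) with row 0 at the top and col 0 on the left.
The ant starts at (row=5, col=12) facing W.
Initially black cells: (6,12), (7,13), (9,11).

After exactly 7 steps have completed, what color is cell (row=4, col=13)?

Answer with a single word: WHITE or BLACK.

Answer: BLACK

Derivation:
Step 1: on WHITE (5,12): turn R to N, flip to black, move to (4,12). |black|=4
Step 2: on WHITE (4,12): turn R to E, flip to black, move to (4,13). |black|=5
Step 3: on WHITE (4,13): turn R to S, flip to black, move to (5,13). |black|=6
Step 4: on WHITE (5,13): turn R to W, flip to black, move to (5,12). |black|=7
Step 5: on BLACK (5,12): turn L to S, flip to white, move to (6,12). |black|=6
Step 6: on BLACK (6,12): turn L to E, flip to white, move to (6,13). |black|=5
Step 7: on WHITE (6,13): turn R to S, flip to black, move to (7,13). |black|=6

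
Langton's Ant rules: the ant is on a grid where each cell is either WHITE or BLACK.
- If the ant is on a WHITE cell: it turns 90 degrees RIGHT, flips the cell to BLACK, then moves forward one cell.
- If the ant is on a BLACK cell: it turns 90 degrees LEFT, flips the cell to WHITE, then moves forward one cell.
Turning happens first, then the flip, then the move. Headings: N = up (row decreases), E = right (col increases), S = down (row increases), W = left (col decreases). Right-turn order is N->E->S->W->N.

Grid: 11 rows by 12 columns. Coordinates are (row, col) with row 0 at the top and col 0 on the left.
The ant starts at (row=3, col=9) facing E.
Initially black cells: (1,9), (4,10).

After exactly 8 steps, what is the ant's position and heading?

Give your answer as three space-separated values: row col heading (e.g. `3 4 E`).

Step 1: on WHITE (3,9): turn R to S, flip to black, move to (4,9). |black|=3
Step 2: on WHITE (4,9): turn R to W, flip to black, move to (4,8). |black|=4
Step 3: on WHITE (4,8): turn R to N, flip to black, move to (3,8). |black|=5
Step 4: on WHITE (3,8): turn R to E, flip to black, move to (3,9). |black|=6
Step 5: on BLACK (3,9): turn L to N, flip to white, move to (2,9). |black|=5
Step 6: on WHITE (2,9): turn R to E, flip to black, move to (2,10). |black|=6
Step 7: on WHITE (2,10): turn R to S, flip to black, move to (3,10). |black|=7
Step 8: on WHITE (3,10): turn R to W, flip to black, move to (3,9). |black|=8

Answer: 3 9 W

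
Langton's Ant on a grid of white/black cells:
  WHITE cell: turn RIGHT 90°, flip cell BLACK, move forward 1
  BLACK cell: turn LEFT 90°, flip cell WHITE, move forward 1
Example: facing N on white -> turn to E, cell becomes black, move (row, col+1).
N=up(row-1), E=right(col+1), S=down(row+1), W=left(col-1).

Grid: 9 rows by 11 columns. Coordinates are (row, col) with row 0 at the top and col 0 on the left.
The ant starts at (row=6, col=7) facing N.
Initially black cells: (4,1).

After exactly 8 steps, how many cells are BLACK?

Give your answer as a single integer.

Answer: 7

Derivation:
Step 1: on WHITE (6,7): turn R to E, flip to black, move to (6,8). |black|=2
Step 2: on WHITE (6,8): turn R to S, flip to black, move to (7,8). |black|=3
Step 3: on WHITE (7,8): turn R to W, flip to black, move to (7,7). |black|=4
Step 4: on WHITE (7,7): turn R to N, flip to black, move to (6,7). |black|=5
Step 5: on BLACK (6,7): turn L to W, flip to white, move to (6,6). |black|=4
Step 6: on WHITE (6,6): turn R to N, flip to black, move to (5,6). |black|=5
Step 7: on WHITE (5,6): turn R to E, flip to black, move to (5,7). |black|=6
Step 8: on WHITE (5,7): turn R to S, flip to black, move to (6,7). |black|=7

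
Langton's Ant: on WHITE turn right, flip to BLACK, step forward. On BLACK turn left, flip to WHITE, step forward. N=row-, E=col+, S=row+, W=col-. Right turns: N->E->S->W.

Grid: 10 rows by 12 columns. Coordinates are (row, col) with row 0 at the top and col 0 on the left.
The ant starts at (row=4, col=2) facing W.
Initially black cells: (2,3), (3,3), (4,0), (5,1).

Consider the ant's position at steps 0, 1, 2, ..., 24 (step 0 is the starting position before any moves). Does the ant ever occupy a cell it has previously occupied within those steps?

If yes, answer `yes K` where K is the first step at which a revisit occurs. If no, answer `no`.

Answer: yes 7

Derivation:
Step 1: on WHITE (4,2): turn R to N, flip to black, move to (3,2). |black|=5 — new cell
Step 2: on WHITE (3,2): turn R to E, flip to black, move to (3,3). |black|=6 — new cell
Step 3: on BLACK (3,3): turn L to N, flip to white, move to (2,3). |black|=5 — new cell
Step 4: on BLACK (2,3): turn L to W, flip to white, move to (2,2). |black|=4 — new cell
Step 5: on WHITE (2,2): turn R to N, flip to black, move to (1,2). |black|=5 — new cell
Step 6: on WHITE (1,2): turn R to E, flip to black, move to (1,3). |black|=6 — new cell
Step 7: on WHITE (1,3): turn R to S, flip to black, move to (2,3). |black|=7 — REVISIT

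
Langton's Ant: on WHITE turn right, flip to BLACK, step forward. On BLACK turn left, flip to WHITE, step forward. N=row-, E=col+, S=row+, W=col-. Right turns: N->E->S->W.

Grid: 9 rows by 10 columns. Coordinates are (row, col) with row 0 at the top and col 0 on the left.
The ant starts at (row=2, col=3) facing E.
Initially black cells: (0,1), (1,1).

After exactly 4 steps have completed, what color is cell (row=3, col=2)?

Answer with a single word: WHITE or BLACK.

Answer: BLACK

Derivation:
Step 1: on WHITE (2,3): turn R to S, flip to black, move to (3,3). |black|=3
Step 2: on WHITE (3,3): turn R to W, flip to black, move to (3,2). |black|=4
Step 3: on WHITE (3,2): turn R to N, flip to black, move to (2,2). |black|=5
Step 4: on WHITE (2,2): turn R to E, flip to black, move to (2,3). |black|=6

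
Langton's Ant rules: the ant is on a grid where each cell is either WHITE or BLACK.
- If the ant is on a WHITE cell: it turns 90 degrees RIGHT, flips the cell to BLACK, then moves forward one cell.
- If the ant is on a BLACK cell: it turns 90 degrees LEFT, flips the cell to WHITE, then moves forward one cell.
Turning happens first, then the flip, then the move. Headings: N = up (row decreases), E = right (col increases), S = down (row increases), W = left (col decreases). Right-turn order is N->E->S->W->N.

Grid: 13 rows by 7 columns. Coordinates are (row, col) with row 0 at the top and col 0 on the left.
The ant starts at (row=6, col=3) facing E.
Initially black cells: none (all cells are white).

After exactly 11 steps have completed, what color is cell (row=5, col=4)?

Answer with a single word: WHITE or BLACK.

Step 1: on WHITE (6,3): turn R to S, flip to black, move to (7,3). |black|=1
Step 2: on WHITE (7,3): turn R to W, flip to black, move to (7,2). |black|=2
Step 3: on WHITE (7,2): turn R to N, flip to black, move to (6,2). |black|=3
Step 4: on WHITE (6,2): turn R to E, flip to black, move to (6,3). |black|=4
Step 5: on BLACK (6,3): turn L to N, flip to white, move to (5,3). |black|=3
Step 6: on WHITE (5,3): turn R to E, flip to black, move to (5,4). |black|=4
Step 7: on WHITE (5,4): turn R to S, flip to black, move to (6,4). |black|=5
Step 8: on WHITE (6,4): turn R to W, flip to black, move to (6,3). |black|=6
Step 9: on WHITE (6,3): turn R to N, flip to black, move to (5,3). |black|=7
Step 10: on BLACK (5,3): turn L to W, flip to white, move to (5,2). |black|=6
Step 11: on WHITE (5,2): turn R to N, flip to black, move to (4,2). |black|=7

Answer: BLACK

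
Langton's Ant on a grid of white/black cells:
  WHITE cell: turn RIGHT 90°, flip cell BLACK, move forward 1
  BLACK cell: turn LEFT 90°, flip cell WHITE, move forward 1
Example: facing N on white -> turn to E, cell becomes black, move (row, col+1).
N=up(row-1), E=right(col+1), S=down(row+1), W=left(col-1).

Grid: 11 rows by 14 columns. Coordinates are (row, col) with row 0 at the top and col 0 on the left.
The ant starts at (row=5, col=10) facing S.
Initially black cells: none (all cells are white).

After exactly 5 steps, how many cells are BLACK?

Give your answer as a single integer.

Answer: 3

Derivation:
Step 1: on WHITE (5,10): turn R to W, flip to black, move to (5,9). |black|=1
Step 2: on WHITE (5,9): turn R to N, flip to black, move to (4,9). |black|=2
Step 3: on WHITE (4,9): turn R to E, flip to black, move to (4,10). |black|=3
Step 4: on WHITE (4,10): turn R to S, flip to black, move to (5,10). |black|=4
Step 5: on BLACK (5,10): turn L to E, flip to white, move to (5,11). |black|=3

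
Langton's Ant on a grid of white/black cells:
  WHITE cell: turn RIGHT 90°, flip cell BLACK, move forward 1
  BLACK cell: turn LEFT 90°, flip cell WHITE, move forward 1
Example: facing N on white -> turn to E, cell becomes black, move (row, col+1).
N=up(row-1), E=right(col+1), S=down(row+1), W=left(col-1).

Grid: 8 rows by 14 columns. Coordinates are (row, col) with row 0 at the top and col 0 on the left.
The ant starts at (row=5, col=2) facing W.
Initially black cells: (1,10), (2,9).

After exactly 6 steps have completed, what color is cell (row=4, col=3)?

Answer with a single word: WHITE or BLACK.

Answer: BLACK

Derivation:
Step 1: on WHITE (5,2): turn R to N, flip to black, move to (4,2). |black|=3
Step 2: on WHITE (4,2): turn R to E, flip to black, move to (4,3). |black|=4
Step 3: on WHITE (4,3): turn R to S, flip to black, move to (5,3). |black|=5
Step 4: on WHITE (5,3): turn R to W, flip to black, move to (5,2). |black|=6
Step 5: on BLACK (5,2): turn L to S, flip to white, move to (6,2). |black|=5
Step 6: on WHITE (6,2): turn R to W, flip to black, move to (6,1). |black|=6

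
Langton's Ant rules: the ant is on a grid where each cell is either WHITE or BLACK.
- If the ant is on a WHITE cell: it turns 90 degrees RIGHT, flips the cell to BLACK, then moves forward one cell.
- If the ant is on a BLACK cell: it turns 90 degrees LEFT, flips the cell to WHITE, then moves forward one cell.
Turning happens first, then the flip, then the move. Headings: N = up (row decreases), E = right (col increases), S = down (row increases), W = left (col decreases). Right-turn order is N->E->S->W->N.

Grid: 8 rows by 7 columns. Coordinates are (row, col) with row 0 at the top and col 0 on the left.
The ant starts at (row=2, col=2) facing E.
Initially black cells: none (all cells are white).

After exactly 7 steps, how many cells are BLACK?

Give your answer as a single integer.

Answer: 5

Derivation:
Step 1: on WHITE (2,2): turn R to S, flip to black, move to (3,2). |black|=1
Step 2: on WHITE (3,2): turn R to W, flip to black, move to (3,1). |black|=2
Step 3: on WHITE (3,1): turn R to N, flip to black, move to (2,1). |black|=3
Step 4: on WHITE (2,1): turn R to E, flip to black, move to (2,2). |black|=4
Step 5: on BLACK (2,2): turn L to N, flip to white, move to (1,2). |black|=3
Step 6: on WHITE (1,2): turn R to E, flip to black, move to (1,3). |black|=4
Step 7: on WHITE (1,3): turn R to S, flip to black, move to (2,3). |black|=5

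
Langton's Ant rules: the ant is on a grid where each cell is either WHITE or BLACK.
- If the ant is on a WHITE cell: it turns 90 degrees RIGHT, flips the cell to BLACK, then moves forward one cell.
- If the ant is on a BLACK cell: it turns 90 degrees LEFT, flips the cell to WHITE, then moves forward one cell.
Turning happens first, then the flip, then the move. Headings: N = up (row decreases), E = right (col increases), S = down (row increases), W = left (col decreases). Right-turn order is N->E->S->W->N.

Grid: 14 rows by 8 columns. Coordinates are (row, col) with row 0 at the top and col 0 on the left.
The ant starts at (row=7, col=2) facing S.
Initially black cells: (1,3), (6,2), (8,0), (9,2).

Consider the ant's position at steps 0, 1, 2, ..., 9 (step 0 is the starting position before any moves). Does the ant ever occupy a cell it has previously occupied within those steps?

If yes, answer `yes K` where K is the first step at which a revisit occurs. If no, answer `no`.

Step 1: on WHITE (7,2): turn R to W, flip to black, move to (7,1). |black|=5 — new cell
Step 2: on WHITE (7,1): turn R to N, flip to black, move to (6,1). |black|=6 — new cell
Step 3: on WHITE (6,1): turn R to E, flip to black, move to (6,2). |black|=7 — new cell
Step 4: on BLACK (6,2): turn L to N, flip to white, move to (5,2). |black|=6 — new cell
Step 5: on WHITE (5,2): turn R to E, flip to black, move to (5,3). |black|=7 — new cell
Step 6: on WHITE (5,3): turn R to S, flip to black, move to (6,3). |black|=8 — new cell
Step 7: on WHITE (6,3): turn R to W, flip to black, move to (6,2). |black|=9 — REVISIT

Answer: yes 7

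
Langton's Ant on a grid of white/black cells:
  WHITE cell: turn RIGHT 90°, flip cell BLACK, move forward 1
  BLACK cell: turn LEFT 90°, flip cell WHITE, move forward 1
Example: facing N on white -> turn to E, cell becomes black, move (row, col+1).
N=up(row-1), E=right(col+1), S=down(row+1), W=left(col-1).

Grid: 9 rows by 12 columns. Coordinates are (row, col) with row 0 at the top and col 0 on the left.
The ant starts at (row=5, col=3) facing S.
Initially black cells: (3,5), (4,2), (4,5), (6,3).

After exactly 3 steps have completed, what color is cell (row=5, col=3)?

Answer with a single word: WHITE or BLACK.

Answer: BLACK

Derivation:
Step 1: on WHITE (5,3): turn R to W, flip to black, move to (5,2). |black|=5
Step 2: on WHITE (5,2): turn R to N, flip to black, move to (4,2). |black|=6
Step 3: on BLACK (4,2): turn L to W, flip to white, move to (4,1). |black|=5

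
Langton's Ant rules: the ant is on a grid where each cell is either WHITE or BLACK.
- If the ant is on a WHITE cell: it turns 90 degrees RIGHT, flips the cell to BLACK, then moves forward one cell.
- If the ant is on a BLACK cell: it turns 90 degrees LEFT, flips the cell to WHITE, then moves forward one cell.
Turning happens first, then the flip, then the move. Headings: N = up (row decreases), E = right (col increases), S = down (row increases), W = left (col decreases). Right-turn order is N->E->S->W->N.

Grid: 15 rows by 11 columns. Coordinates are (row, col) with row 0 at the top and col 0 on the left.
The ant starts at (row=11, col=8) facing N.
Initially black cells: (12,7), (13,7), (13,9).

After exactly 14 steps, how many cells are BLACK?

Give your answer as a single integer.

Answer: 7

Derivation:
Step 1: on WHITE (11,8): turn R to E, flip to black, move to (11,9). |black|=4
Step 2: on WHITE (11,9): turn R to S, flip to black, move to (12,9). |black|=5
Step 3: on WHITE (12,9): turn R to W, flip to black, move to (12,8). |black|=6
Step 4: on WHITE (12,8): turn R to N, flip to black, move to (11,8). |black|=7
Step 5: on BLACK (11,8): turn L to W, flip to white, move to (11,7). |black|=6
Step 6: on WHITE (11,7): turn R to N, flip to black, move to (10,7). |black|=7
Step 7: on WHITE (10,7): turn R to E, flip to black, move to (10,8). |black|=8
Step 8: on WHITE (10,8): turn R to S, flip to black, move to (11,8). |black|=9
Step 9: on WHITE (11,8): turn R to W, flip to black, move to (11,7). |black|=10
Step 10: on BLACK (11,7): turn L to S, flip to white, move to (12,7). |black|=9
Step 11: on BLACK (12,7): turn L to E, flip to white, move to (12,8). |black|=8
Step 12: on BLACK (12,8): turn L to N, flip to white, move to (11,8). |black|=7
Step 13: on BLACK (11,8): turn L to W, flip to white, move to (11,7). |black|=6
Step 14: on WHITE (11,7): turn R to N, flip to black, move to (10,7). |black|=7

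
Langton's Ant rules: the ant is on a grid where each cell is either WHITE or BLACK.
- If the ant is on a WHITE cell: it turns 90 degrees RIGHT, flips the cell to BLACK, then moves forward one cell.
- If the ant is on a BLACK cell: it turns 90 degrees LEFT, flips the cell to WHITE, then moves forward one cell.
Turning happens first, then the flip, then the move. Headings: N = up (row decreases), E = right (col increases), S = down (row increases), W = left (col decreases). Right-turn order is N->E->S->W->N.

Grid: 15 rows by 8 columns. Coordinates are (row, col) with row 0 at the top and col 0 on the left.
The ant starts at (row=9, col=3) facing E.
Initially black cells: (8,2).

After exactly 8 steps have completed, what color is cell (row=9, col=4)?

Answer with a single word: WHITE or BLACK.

Answer: BLACK

Derivation:
Step 1: on WHITE (9,3): turn R to S, flip to black, move to (10,3). |black|=2
Step 2: on WHITE (10,3): turn R to W, flip to black, move to (10,2). |black|=3
Step 3: on WHITE (10,2): turn R to N, flip to black, move to (9,2). |black|=4
Step 4: on WHITE (9,2): turn R to E, flip to black, move to (9,3). |black|=5
Step 5: on BLACK (9,3): turn L to N, flip to white, move to (8,3). |black|=4
Step 6: on WHITE (8,3): turn R to E, flip to black, move to (8,4). |black|=5
Step 7: on WHITE (8,4): turn R to S, flip to black, move to (9,4). |black|=6
Step 8: on WHITE (9,4): turn R to W, flip to black, move to (9,3). |black|=7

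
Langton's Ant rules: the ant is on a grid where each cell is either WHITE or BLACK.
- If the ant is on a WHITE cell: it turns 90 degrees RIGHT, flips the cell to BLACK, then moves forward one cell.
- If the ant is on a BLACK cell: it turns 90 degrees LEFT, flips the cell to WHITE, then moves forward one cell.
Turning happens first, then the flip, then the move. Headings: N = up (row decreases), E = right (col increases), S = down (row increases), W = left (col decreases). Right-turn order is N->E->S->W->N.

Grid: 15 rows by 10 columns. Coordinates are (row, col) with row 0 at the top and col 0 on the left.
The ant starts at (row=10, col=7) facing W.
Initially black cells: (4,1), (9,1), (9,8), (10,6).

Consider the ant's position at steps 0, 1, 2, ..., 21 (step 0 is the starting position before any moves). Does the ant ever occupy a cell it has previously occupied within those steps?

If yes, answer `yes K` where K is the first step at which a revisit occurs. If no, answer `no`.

Answer: yes 6

Derivation:
Step 1: on WHITE (10,7): turn R to N, flip to black, move to (9,7). |black|=5 — new cell
Step 2: on WHITE (9,7): turn R to E, flip to black, move to (9,8). |black|=6 — new cell
Step 3: on BLACK (9,8): turn L to N, flip to white, move to (8,8). |black|=5 — new cell
Step 4: on WHITE (8,8): turn R to E, flip to black, move to (8,9). |black|=6 — new cell
Step 5: on WHITE (8,9): turn R to S, flip to black, move to (9,9). |black|=7 — new cell
Step 6: on WHITE (9,9): turn R to W, flip to black, move to (9,8). |black|=8 — REVISIT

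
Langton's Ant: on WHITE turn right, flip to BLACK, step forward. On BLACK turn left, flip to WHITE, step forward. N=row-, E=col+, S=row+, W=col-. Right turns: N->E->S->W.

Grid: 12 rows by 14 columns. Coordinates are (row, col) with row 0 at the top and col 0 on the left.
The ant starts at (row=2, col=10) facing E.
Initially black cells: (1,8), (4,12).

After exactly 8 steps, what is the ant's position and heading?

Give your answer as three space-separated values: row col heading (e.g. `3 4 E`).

Answer: 2 10 W

Derivation:
Step 1: on WHITE (2,10): turn R to S, flip to black, move to (3,10). |black|=3
Step 2: on WHITE (3,10): turn R to W, flip to black, move to (3,9). |black|=4
Step 3: on WHITE (3,9): turn R to N, flip to black, move to (2,9). |black|=5
Step 4: on WHITE (2,9): turn R to E, flip to black, move to (2,10). |black|=6
Step 5: on BLACK (2,10): turn L to N, flip to white, move to (1,10). |black|=5
Step 6: on WHITE (1,10): turn R to E, flip to black, move to (1,11). |black|=6
Step 7: on WHITE (1,11): turn R to S, flip to black, move to (2,11). |black|=7
Step 8: on WHITE (2,11): turn R to W, flip to black, move to (2,10). |black|=8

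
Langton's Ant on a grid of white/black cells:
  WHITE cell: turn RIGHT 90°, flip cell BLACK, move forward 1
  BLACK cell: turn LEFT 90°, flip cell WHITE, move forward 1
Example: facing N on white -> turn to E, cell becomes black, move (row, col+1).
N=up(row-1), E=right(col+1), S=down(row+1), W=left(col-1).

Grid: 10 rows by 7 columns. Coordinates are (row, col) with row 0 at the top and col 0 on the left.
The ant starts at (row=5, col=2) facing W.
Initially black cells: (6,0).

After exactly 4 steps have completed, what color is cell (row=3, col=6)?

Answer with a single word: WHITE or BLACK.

Step 1: on WHITE (5,2): turn R to N, flip to black, move to (4,2). |black|=2
Step 2: on WHITE (4,2): turn R to E, flip to black, move to (4,3). |black|=3
Step 3: on WHITE (4,3): turn R to S, flip to black, move to (5,3). |black|=4
Step 4: on WHITE (5,3): turn R to W, flip to black, move to (5,2). |black|=5

Answer: WHITE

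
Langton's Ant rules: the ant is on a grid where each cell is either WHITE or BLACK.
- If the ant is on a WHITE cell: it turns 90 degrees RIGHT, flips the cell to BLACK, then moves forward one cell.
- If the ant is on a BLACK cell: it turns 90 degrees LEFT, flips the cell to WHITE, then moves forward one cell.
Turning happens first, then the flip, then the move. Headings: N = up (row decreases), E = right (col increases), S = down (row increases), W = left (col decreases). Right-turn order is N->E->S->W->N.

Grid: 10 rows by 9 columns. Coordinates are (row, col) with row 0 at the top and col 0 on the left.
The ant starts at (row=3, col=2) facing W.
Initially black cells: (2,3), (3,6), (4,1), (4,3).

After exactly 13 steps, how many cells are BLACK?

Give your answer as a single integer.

Answer: 11

Derivation:
Step 1: on WHITE (3,2): turn R to N, flip to black, move to (2,2). |black|=5
Step 2: on WHITE (2,2): turn R to E, flip to black, move to (2,3). |black|=6
Step 3: on BLACK (2,3): turn L to N, flip to white, move to (1,3). |black|=5
Step 4: on WHITE (1,3): turn R to E, flip to black, move to (1,4). |black|=6
Step 5: on WHITE (1,4): turn R to S, flip to black, move to (2,4). |black|=7
Step 6: on WHITE (2,4): turn R to W, flip to black, move to (2,3). |black|=8
Step 7: on WHITE (2,3): turn R to N, flip to black, move to (1,3). |black|=9
Step 8: on BLACK (1,3): turn L to W, flip to white, move to (1,2). |black|=8
Step 9: on WHITE (1,2): turn R to N, flip to black, move to (0,2). |black|=9
Step 10: on WHITE (0,2): turn R to E, flip to black, move to (0,3). |black|=10
Step 11: on WHITE (0,3): turn R to S, flip to black, move to (1,3). |black|=11
Step 12: on WHITE (1,3): turn R to W, flip to black, move to (1,2). |black|=12
Step 13: on BLACK (1,2): turn L to S, flip to white, move to (2,2). |black|=11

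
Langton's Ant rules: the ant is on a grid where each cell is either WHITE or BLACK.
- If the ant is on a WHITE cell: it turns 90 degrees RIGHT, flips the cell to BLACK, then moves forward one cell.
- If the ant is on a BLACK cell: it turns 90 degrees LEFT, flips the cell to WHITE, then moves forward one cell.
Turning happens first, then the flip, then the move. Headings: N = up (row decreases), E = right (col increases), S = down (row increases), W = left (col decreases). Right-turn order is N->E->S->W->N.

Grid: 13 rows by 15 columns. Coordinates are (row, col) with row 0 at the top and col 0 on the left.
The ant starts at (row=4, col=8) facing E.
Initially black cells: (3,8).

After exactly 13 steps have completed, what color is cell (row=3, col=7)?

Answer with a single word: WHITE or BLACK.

Answer: WHITE

Derivation:
Step 1: on WHITE (4,8): turn R to S, flip to black, move to (5,8). |black|=2
Step 2: on WHITE (5,8): turn R to W, flip to black, move to (5,7). |black|=3
Step 3: on WHITE (5,7): turn R to N, flip to black, move to (4,7). |black|=4
Step 4: on WHITE (4,7): turn R to E, flip to black, move to (4,8). |black|=5
Step 5: on BLACK (4,8): turn L to N, flip to white, move to (3,8). |black|=4
Step 6: on BLACK (3,8): turn L to W, flip to white, move to (3,7). |black|=3
Step 7: on WHITE (3,7): turn R to N, flip to black, move to (2,7). |black|=4
Step 8: on WHITE (2,7): turn R to E, flip to black, move to (2,8). |black|=5
Step 9: on WHITE (2,8): turn R to S, flip to black, move to (3,8). |black|=6
Step 10: on WHITE (3,8): turn R to W, flip to black, move to (3,7). |black|=7
Step 11: on BLACK (3,7): turn L to S, flip to white, move to (4,7). |black|=6
Step 12: on BLACK (4,7): turn L to E, flip to white, move to (4,8). |black|=5
Step 13: on WHITE (4,8): turn R to S, flip to black, move to (5,8). |black|=6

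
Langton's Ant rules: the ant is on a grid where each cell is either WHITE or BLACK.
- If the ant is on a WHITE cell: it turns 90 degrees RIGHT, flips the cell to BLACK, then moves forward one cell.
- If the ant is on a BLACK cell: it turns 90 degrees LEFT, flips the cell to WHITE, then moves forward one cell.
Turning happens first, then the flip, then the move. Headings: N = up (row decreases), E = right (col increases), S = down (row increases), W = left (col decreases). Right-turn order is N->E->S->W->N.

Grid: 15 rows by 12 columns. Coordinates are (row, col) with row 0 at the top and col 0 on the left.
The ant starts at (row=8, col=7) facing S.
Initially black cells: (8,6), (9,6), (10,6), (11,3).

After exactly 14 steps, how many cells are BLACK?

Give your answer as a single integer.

Answer: 10

Derivation:
Step 1: on WHITE (8,7): turn R to W, flip to black, move to (8,6). |black|=5
Step 2: on BLACK (8,6): turn L to S, flip to white, move to (9,6). |black|=4
Step 3: on BLACK (9,6): turn L to E, flip to white, move to (9,7). |black|=3
Step 4: on WHITE (9,7): turn R to S, flip to black, move to (10,7). |black|=4
Step 5: on WHITE (10,7): turn R to W, flip to black, move to (10,6). |black|=5
Step 6: on BLACK (10,6): turn L to S, flip to white, move to (11,6). |black|=4
Step 7: on WHITE (11,6): turn R to W, flip to black, move to (11,5). |black|=5
Step 8: on WHITE (11,5): turn R to N, flip to black, move to (10,5). |black|=6
Step 9: on WHITE (10,5): turn R to E, flip to black, move to (10,6). |black|=7
Step 10: on WHITE (10,6): turn R to S, flip to black, move to (11,6). |black|=8
Step 11: on BLACK (11,6): turn L to E, flip to white, move to (11,7). |black|=7
Step 12: on WHITE (11,7): turn R to S, flip to black, move to (12,7). |black|=8
Step 13: on WHITE (12,7): turn R to W, flip to black, move to (12,6). |black|=9
Step 14: on WHITE (12,6): turn R to N, flip to black, move to (11,6). |black|=10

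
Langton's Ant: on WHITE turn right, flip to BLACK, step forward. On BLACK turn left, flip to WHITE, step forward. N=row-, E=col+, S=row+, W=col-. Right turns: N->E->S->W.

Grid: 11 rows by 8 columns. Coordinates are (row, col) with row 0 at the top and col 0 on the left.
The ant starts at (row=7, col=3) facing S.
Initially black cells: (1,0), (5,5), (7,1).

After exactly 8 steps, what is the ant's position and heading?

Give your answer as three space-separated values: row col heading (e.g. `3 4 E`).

Answer: 7 3 N

Derivation:
Step 1: on WHITE (7,3): turn R to W, flip to black, move to (7,2). |black|=4
Step 2: on WHITE (7,2): turn R to N, flip to black, move to (6,2). |black|=5
Step 3: on WHITE (6,2): turn R to E, flip to black, move to (6,3). |black|=6
Step 4: on WHITE (6,3): turn R to S, flip to black, move to (7,3). |black|=7
Step 5: on BLACK (7,3): turn L to E, flip to white, move to (7,4). |black|=6
Step 6: on WHITE (7,4): turn R to S, flip to black, move to (8,4). |black|=7
Step 7: on WHITE (8,4): turn R to W, flip to black, move to (8,3). |black|=8
Step 8: on WHITE (8,3): turn R to N, flip to black, move to (7,3). |black|=9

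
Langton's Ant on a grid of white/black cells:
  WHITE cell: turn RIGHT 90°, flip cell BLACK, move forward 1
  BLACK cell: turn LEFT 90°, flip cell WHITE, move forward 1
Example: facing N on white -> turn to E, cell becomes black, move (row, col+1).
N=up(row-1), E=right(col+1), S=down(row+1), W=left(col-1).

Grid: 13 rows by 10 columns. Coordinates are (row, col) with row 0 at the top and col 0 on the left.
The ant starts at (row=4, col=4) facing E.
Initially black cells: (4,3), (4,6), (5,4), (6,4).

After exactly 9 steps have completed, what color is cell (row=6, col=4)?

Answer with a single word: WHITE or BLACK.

Answer: BLACK

Derivation:
Step 1: on WHITE (4,4): turn R to S, flip to black, move to (5,4). |black|=5
Step 2: on BLACK (5,4): turn L to E, flip to white, move to (5,5). |black|=4
Step 3: on WHITE (5,5): turn R to S, flip to black, move to (6,5). |black|=5
Step 4: on WHITE (6,5): turn R to W, flip to black, move to (6,4). |black|=6
Step 5: on BLACK (6,4): turn L to S, flip to white, move to (7,4). |black|=5
Step 6: on WHITE (7,4): turn R to W, flip to black, move to (7,3). |black|=6
Step 7: on WHITE (7,3): turn R to N, flip to black, move to (6,3). |black|=7
Step 8: on WHITE (6,3): turn R to E, flip to black, move to (6,4). |black|=8
Step 9: on WHITE (6,4): turn R to S, flip to black, move to (7,4). |black|=9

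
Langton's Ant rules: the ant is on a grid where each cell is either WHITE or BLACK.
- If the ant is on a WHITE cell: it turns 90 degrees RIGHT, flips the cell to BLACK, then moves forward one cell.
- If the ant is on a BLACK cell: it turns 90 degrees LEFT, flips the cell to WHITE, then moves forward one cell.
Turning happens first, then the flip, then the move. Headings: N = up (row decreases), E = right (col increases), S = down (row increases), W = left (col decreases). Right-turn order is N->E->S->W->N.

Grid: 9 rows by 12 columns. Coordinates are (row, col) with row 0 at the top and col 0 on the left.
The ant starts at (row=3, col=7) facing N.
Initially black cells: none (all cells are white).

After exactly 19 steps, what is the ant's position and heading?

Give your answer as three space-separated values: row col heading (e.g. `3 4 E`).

Step 1: on WHITE (3,7): turn R to E, flip to black, move to (3,8). |black|=1
Step 2: on WHITE (3,8): turn R to S, flip to black, move to (4,8). |black|=2
Step 3: on WHITE (4,8): turn R to W, flip to black, move to (4,7). |black|=3
Step 4: on WHITE (4,7): turn R to N, flip to black, move to (3,7). |black|=4
Step 5: on BLACK (3,7): turn L to W, flip to white, move to (3,6). |black|=3
Step 6: on WHITE (3,6): turn R to N, flip to black, move to (2,6). |black|=4
Step 7: on WHITE (2,6): turn R to E, flip to black, move to (2,7). |black|=5
Step 8: on WHITE (2,7): turn R to S, flip to black, move to (3,7). |black|=6
Step 9: on WHITE (3,7): turn R to W, flip to black, move to (3,6). |black|=7
Step 10: on BLACK (3,6): turn L to S, flip to white, move to (4,6). |black|=6
Step 11: on WHITE (4,6): turn R to W, flip to black, move to (4,5). |black|=7
Step 12: on WHITE (4,5): turn R to N, flip to black, move to (3,5). |black|=8
Step 13: on WHITE (3,5): turn R to E, flip to black, move to (3,6). |black|=9
Step 14: on WHITE (3,6): turn R to S, flip to black, move to (4,6). |black|=10
Step 15: on BLACK (4,6): turn L to E, flip to white, move to (4,7). |black|=9
Step 16: on BLACK (4,7): turn L to N, flip to white, move to (3,7). |black|=8
Step 17: on BLACK (3,7): turn L to W, flip to white, move to (3,6). |black|=7
Step 18: on BLACK (3,6): turn L to S, flip to white, move to (4,6). |black|=6
Step 19: on WHITE (4,6): turn R to W, flip to black, move to (4,5). |black|=7

Answer: 4 5 W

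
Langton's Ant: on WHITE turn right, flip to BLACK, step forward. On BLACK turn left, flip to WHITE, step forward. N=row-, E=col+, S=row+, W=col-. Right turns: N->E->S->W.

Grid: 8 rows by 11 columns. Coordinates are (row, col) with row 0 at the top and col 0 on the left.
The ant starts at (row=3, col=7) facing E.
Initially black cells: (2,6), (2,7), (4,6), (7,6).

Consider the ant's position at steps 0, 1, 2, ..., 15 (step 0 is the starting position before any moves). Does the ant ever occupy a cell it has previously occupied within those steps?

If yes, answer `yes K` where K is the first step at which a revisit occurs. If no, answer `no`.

Step 1: on WHITE (3,7): turn R to S, flip to black, move to (4,7). |black|=5 — new cell
Step 2: on WHITE (4,7): turn R to W, flip to black, move to (4,6). |black|=6 — new cell
Step 3: on BLACK (4,6): turn L to S, flip to white, move to (5,6). |black|=5 — new cell
Step 4: on WHITE (5,6): turn R to W, flip to black, move to (5,5). |black|=6 — new cell
Step 5: on WHITE (5,5): turn R to N, flip to black, move to (4,5). |black|=7 — new cell
Step 6: on WHITE (4,5): turn R to E, flip to black, move to (4,6). |black|=8 — REVISIT

Answer: yes 6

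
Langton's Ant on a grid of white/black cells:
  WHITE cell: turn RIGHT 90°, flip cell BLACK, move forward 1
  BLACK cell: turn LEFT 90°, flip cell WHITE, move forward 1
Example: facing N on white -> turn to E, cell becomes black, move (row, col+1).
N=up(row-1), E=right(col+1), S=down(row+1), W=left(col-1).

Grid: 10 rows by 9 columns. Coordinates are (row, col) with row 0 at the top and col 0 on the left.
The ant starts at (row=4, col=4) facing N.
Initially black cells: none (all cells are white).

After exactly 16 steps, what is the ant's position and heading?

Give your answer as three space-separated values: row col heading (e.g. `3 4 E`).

Answer: 4 4 N

Derivation:
Step 1: on WHITE (4,4): turn R to E, flip to black, move to (4,5). |black|=1
Step 2: on WHITE (4,5): turn R to S, flip to black, move to (5,5). |black|=2
Step 3: on WHITE (5,5): turn R to W, flip to black, move to (5,4). |black|=3
Step 4: on WHITE (5,4): turn R to N, flip to black, move to (4,4). |black|=4
Step 5: on BLACK (4,4): turn L to W, flip to white, move to (4,3). |black|=3
Step 6: on WHITE (4,3): turn R to N, flip to black, move to (3,3). |black|=4
Step 7: on WHITE (3,3): turn R to E, flip to black, move to (3,4). |black|=5
Step 8: on WHITE (3,4): turn R to S, flip to black, move to (4,4). |black|=6
Step 9: on WHITE (4,4): turn R to W, flip to black, move to (4,3). |black|=7
Step 10: on BLACK (4,3): turn L to S, flip to white, move to (5,3). |black|=6
Step 11: on WHITE (5,3): turn R to W, flip to black, move to (5,2). |black|=7
Step 12: on WHITE (5,2): turn R to N, flip to black, move to (4,2). |black|=8
Step 13: on WHITE (4,2): turn R to E, flip to black, move to (4,3). |black|=9
Step 14: on WHITE (4,3): turn R to S, flip to black, move to (5,3). |black|=10
Step 15: on BLACK (5,3): turn L to E, flip to white, move to (5,4). |black|=9
Step 16: on BLACK (5,4): turn L to N, flip to white, move to (4,4). |black|=8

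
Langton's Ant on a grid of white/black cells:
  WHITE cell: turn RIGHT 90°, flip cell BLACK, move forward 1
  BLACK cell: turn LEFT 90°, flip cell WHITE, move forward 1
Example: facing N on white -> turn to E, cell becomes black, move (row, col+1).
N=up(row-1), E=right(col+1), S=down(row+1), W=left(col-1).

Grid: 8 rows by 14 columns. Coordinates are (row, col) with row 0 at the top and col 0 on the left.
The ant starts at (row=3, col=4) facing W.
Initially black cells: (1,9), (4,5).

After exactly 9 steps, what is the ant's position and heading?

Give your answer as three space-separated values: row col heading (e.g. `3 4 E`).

Answer: 4 4 S

Derivation:
Step 1: on WHITE (3,4): turn R to N, flip to black, move to (2,4). |black|=3
Step 2: on WHITE (2,4): turn R to E, flip to black, move to (2,5). |black|=4
Step 3: on WHITE (2,5): turn R to S, flip to black, move to (3,5). |black|=5
Step 4: on WHITE (3,5): turn R to W, flip to black, move to (3,4). |black|=6
Step 5: on BLACK (3,4): turn L to S, flip to white, move to (4,4). |black|=5
Step 6: on WHITE (4,4): turn R to W, flip to black, move to (4,3). |black|=6
Step 7: on WHITE (4,3): turn R to N, flip to black, move to (3,3). |black|=7
Step 8: on WHITE (3,3): turn R to E, flip to black, move to (3,4). |black|=8
Step 9: on WHITE (3,4): turn R to S, flip to black, move to (4,4). |black|=9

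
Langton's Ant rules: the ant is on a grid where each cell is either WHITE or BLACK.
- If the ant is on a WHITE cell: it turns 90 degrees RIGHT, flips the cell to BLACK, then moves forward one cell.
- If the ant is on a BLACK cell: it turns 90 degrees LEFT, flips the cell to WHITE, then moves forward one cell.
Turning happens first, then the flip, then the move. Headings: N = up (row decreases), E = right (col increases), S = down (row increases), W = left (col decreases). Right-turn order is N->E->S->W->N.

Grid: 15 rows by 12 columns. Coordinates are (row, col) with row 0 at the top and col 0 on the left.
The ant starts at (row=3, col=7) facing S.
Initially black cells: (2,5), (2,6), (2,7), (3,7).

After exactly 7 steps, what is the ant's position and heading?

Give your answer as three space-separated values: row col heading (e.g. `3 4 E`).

Answer: 2 9 E

Derivation:
Step 1: on BLACK (3,7): turn L to E, flip to white, move to (3,8). |black|=3
Step 2: on WHITE (3,8): turn R to S, flip to black, move to (4,8). |black|=4
Step 3: on WHITE (4,8): turn R to W, flip to black, move to (4,7). |black|=5
Step 4: on WHITE (4,7): turn R to N, flip to black, move to (3,7). |black|=6
Step 5: on WHITE (3,7): turn R to E, flip to black, move to (3,8). |black|=7
Step 6: on BLACK (3,8): turn L to N, flip to white, move to (2,8). |black|=6
Step 7: on WHITE (2,8): turn R to E, flip to black, move to (2,9). |black|=7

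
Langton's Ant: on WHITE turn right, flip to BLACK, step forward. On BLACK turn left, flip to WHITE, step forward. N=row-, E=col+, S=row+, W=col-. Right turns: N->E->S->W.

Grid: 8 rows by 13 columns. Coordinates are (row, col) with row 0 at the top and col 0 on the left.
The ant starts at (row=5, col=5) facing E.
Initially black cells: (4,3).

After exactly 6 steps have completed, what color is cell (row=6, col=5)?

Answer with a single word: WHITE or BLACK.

Step 1: on WHITE (5,5): turn R to S, flip to black, move to (6,5). |black|=2
Step 2: on WHITE (6,5): turn R to W, flip to black, move to (6,4). |black|=3
Step 3: on WHITE (6,4): turn R to N, flip to black, move to (5,4). |black|=4
Step 4: on WHITE (5,4): turn R to E, flip to black, move to (5,5). |black|=5
Step 5: on BLACK (5,5): turn L to N, flip to white, move to (4,5). |black|=4
Step 6: on WHITE (4,5): turn R to E, flip to black, move to (4,6). |black|=5

Answer: BLACK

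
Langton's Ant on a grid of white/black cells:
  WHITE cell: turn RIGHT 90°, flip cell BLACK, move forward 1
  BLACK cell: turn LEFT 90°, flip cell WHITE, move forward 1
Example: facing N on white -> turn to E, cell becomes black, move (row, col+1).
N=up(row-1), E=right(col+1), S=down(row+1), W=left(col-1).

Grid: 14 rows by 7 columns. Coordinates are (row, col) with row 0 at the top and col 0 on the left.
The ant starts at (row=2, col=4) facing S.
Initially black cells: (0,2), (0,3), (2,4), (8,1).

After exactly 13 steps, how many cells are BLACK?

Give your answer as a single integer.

Answer: 11

Derivation:
Step 1: on BLACK (2,4): turn L to E, flip to white, move to (2,5). |black|=3
Step 2: on WHITE (2,5): turn R to S, flip to black, move to (3,5). |black|=4
Step 3: on WHITE (3,5): turn R to W, flip to black, move to (3,4). |black|=5
Step 4: on WHITE (3,4): turn R to N, flip to black, move to (2,4). |black|=6
Step 5: on WHITE (2,4): turn R to E, flip to black, move to (2,5). |black|=7
Step 6: on BLACK (2,5): turn L to N, flip to white, move to (1,5). |black|=6
Step 7: on WHITE (1,5): turn R to E, flip to black, move to (1,6). |black|=7
Step 8: on WHITE (1,6): turn R to S, flip to black, move to (2,6). |black|=8
Step 9: on WHITE (2,6): turn R to W, flip to black, move to (2,5). |black|=9
Step 10: on WHITE (2,5): turn R to N, flip to black, move to (1,5). |black|=10
Step 11: on BLACK (1,5): turn L to W, flip to white, move to (1,4). |black|=9
Step 12: on WHITE (1,4): turn R to N, flip to black, move to (0,4). |black|=10
Step 13: on WHITE (0,4): turn R to E, flip to black, move to (0,5). |black|=11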